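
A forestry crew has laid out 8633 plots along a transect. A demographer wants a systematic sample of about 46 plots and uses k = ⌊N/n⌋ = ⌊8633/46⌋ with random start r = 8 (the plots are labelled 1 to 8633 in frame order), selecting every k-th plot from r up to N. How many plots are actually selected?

47

k = ⌊8633/46⌋ = 187
Achieved size = ⌊(8633 − 8)/187⌋ + 1 = ⌊8625/187⌋ + 1 = 46 + 1 = 47
(last selection: 8 + 46×187 = 8610 ≤ 8633; next would be 8797 > 8633)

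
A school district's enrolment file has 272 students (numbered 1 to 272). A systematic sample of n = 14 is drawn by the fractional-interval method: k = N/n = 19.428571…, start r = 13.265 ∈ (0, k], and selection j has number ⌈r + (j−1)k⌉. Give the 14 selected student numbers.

14, 33, 53, 72, 91, 111, 130, 150, 169, 189, 208, 227, 247, 266

j=1: r + 0k = 13.265 → ⌈·⌉ = 14
j=2: r + 1k = 32.693571… → ⌈·⌉ = 33
j=3: r + 2k = 52.122142… → ⌈·⌉ = 53
j=4: r + 3k = 71.550714… → ⌈·⌉ = 72
j=5: r + 4k = 90.979285… → ⌈·⌉ = 91
j=6: r + 5k = 110.407857… → ⌈·⌉ = 111
j=7: r + 6k = 129.836428… → ⌈·⌉ = 130
j=8: r + 7k = 149.265 → ⌈·⌉ = 150
j=9: r + 8k = 168.693571… → ⌈·⌉ = 169
j=10: r + 9k = 188.122142… → ⌈·⌉ = 189
j=11: r + 10k = 207.550714… → ⌈·⌉ = 208
j=12: r + 11k = 226.979285… → ⌈·⌉ = 227
j=13: r + 12k = 246.407857… → ⌈·⌉ = 247
j=14: r + 13k = 265.836428… → ⌈·⌉ = 266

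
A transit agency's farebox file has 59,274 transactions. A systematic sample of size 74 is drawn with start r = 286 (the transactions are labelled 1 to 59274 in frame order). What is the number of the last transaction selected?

58759

k = 59274/74 = 801
74th selection = r + (74−1)·k = 286 + 73×801 = 286 + 58473 = 58759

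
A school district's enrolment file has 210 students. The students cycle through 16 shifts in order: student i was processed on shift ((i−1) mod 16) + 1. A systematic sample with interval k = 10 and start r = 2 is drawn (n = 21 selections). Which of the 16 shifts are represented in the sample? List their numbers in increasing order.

Consecutive selections differ by k = 10, so their shift numbers differ by 10 mod 16 = 10.
gcd(10, 16) = 2, so the sample visits 16/2 = 8 distinct residues mod 16.
Start 2 is shift 2; the shifts hit are 2, 4, 6, 8, 10, 12, 14, 16.

2, 4, 6, 8, 10, 12, 14, 16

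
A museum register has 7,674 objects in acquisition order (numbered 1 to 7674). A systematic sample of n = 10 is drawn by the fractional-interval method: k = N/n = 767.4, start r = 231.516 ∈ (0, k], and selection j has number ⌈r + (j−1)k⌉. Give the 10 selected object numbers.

232, 999, 1767, 2534, 3302, 4069, 4836, 5604, 6371, 7139

j=1: r + 0k = 231.516 → ⌈·⌉ = 232
j=2: r + 1k = 998.916 → ⌈·⌉ = 999
j=3: r + 2k = 1766.316 → ⌈·⌉ = 1767
j=4: r + 3k = 2533.716 → ⌈·⌉ = 2534
j=5: r + 4k = 3301.116 → ⌈·⌉ = 3302
j=6: r + 5k = 4068.516 → ⌈·⌉ = 4069
j=7: r + 6k = 4835.916 → ⌈·⌉ = 4836
j=8: r + 7k = 5603.316 → ⌈·⌉ = 5604
j=9: r + 8k = 6370.716 → ⌈·⌉ = 6371
j=10: r + 9k = 7138.116 → ⌈·⌉ = 7139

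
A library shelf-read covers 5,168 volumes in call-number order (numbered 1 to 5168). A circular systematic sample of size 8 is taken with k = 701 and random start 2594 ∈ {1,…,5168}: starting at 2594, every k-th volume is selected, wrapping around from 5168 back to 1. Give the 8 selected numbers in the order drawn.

Selection 1: 2594
Selection 2: 2594 + 701 = 3295
Selection 3: 3295 + 701 = 3996
Selection 4: 3996 + 701 = 4697
Selection 5: 4697 + 701 = 5398 → 5398 − 5168 = 230
Selection 6: 230 + 701 = 931
Selection 7: 931 + 701 = 1632
Selection 8: 1632 + 701 = 2333

2594, 3295, 3996, 4697, 230, 931, 1632, 2333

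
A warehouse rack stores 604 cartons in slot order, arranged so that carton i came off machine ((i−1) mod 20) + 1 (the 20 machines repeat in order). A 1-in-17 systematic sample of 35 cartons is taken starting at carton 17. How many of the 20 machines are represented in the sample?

20

Consecutive selections differ by k = 17, so their machine numbers differ by 17 mod 20 = 17.
gcd(17, 20) = 1, so the sample visits 20/1 = 20 distinct residues mod 20.
Start 17 is machine 17; the machines hit are 1, 2, 3, 4, 5, 6, 7, 8, 9, 10, 11, 12, 13, 14, 15, 16, 17, 18, 19, 20.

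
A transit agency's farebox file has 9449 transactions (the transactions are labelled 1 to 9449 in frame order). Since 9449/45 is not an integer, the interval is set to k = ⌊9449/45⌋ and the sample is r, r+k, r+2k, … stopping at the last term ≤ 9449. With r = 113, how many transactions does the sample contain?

k = ⌊9449/45⌋ = 209
Achieved size = ⌊(9449 − 113)/209⌋ + 1 = ⌊9336/209⌋ + 1 = 44 + 1 = 45
(last selection: 113 + 44×209 = 9309 ≤ 9449; next would be 9518 > 9449)

45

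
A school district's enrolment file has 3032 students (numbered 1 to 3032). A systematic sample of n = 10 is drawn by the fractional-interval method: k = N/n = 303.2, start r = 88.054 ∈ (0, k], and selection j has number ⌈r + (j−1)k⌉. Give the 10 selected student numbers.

j=1: r + 0k = 88.054 → ⌈·⌉ = 89
j=2: r + 1k = 391.254 → ⌈·⌉ = 392
j=3: r + 2k = 694.454 → ⌈·⌉ = 695
j=4: r + 3k = 997.654 → ⌈·⌉ = 998
j=5: r + 4k = 1300.854 → ⌈·⌉ = 1301
j=6: r + 5k = 1604.054 → ⌈·⌉ = 1605
j=7: r + 6k = 1907.254 → ⌈·⌉ = 1908
j=8: r + 7k = 2210.454 → ⌈·⌉ = 2211
j=9: r + 8k = 2513.654 → ⌈·⌉ = 2514
j=10: r + 9k = 2816.854 → ⌈·⌉ = 2817

89, 392, 695, 998, 1301, 1605, 1908, 2211, 2514, 2817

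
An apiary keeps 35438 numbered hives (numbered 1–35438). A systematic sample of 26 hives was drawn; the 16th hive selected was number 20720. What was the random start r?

k = 35438/26 = 1363
r = 20720 − (16−1)×1363 = 20720 − 20445 = 275

275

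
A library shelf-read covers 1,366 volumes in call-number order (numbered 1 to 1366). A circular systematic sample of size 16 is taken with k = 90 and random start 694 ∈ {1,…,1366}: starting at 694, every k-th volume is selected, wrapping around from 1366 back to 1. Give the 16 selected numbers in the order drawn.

694, 784, 874, 964, 1054, 1144, 1234, 1324, 48, 138, 228, 318, 408, 498, 588, 678

Selection 1: 694
Selection 2: 694 + 90 = 784
Selection 3: 784 + 90 = 874
Selection 4: 874 + 90 = 964
Selection 5: 964 + 90 = 1054
Selection 6: 1054 + 90 = 1144
Selection 7: 1144 + 90 = 1234
Selection 8: 1234 + 90 = 1324
Selection 9: 1324 + 90 = 1414 → 1414 − 1366 = 48
Selection 10: 48 + 90 = 138
Selection 11: 138 + 90 = 228
Selection 12: 228 + 90 = 318
Selection 13: 318 + 90 = 408
Selection 14: 408 + 90 = 498
Selection 15: 498 + 90 = 588
Selection 16: 588 + 90 = 678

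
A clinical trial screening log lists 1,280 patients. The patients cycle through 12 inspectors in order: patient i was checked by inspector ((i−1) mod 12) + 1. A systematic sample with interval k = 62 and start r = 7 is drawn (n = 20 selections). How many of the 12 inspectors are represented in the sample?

6

Consecutive selections differ by k = 62, so their inspector numbers differ by 62 mod 12 = 2.
gcd(62, 12) = 2, so the sample visits 12/2 = 6 distinct residues mod 12.
Start 7 is inspector 7; the inspectors hit are 1, 3, 5, 7, 9, 11.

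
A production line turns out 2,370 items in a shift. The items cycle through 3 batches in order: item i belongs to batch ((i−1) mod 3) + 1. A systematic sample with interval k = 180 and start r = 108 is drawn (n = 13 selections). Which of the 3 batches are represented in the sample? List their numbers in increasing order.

3

Consecutive selections differ by k = 180, so their batch numbers differ by 180 mod 3 = 0.
gcd(180, 3) = 3, so the sample visits 3/3 = 1 distinct residues mod 3.
Start 108 is batch 3; the batches hit are 3.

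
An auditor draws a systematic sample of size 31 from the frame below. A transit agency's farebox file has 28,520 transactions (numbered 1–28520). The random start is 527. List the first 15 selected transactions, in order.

527, 1447, 2367, 3287, 4207, 5127, 6047, 6967, 7887, 8807, 9727, 10647, 11567, 12487, 13407

k = N/n = 28520/31 = 920
transaction 1: 527
transaction 2: 527 + 920 = 1447
transaction 3: 1447 + 920 = 2367
transaction 4: 2367 + 920 = 3287
transaction 5: 3287 + 920 = 4207
transaction 6: 4207 + 920 = 5127
transaction 7: 5127 + 920 = 6047
transaction 8: 6047 + 920 = 6967
transaction 9: 6967 + 920 = 7887
transaction 10: 7887 + 920 = 8807
transaction 11: 8807 + 920 = 9727
transaction 12: 9727 + 920 = 10647
transaction 13: 10647 + 920 = 11567
transaction 14: 11567 + 920 = 12487
transaction 15: 12487 + 920 = 13407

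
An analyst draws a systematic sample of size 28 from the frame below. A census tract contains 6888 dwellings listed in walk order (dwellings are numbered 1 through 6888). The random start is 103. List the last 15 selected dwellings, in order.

3301, 3547, 3793, 4039, 4285, 4531, 4777, 5023, 5269, 5515, 5761, 6007, 6253, 6499, 6745

k = N/n = 6888/28 = 246
14th selection = 103 + 13×246 = 3301
15th: 3301 + 246 = 3547
16th: 3547 + 246 = 3793
17th: 3793 + 246 = 4039
18th: 4039 + 246 = 4285
19th: 4285 + 246 = 4531
20th: 4531 + 246 = 4777
21st: 4777 + 246 = 5023
22nd: 5023 + 246 = 5269
23rd: 5269 + 246 = 5515
24th: 5515 + 246 = 5761
25th: 5761 + 246 = 6007
26th: 6007 + 246 = 6253
27th: 6253 + 246 = 6499
28th: 6499 + 246 = 6745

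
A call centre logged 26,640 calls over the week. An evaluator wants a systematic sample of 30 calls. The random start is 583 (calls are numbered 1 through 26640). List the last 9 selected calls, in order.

19231, 20119, 21007, 21895, 22783, 23671, 24559, 25447, 26335

k = N/n = 26640/30 = 888
22nd selection = 583 + 21×888 = 19231
23rd: 19231 + 888 = 20119
24th: 20119 + 888 = 21007
25th: 21007 + 888 = 21895
26th: 21895 + 888 = 22783
27th: 22783 + 888 = 23671
28th: 23671 + 888 = 24559
29th: 24559 + 888 = 25447
30th: 25447 + 888 = 26335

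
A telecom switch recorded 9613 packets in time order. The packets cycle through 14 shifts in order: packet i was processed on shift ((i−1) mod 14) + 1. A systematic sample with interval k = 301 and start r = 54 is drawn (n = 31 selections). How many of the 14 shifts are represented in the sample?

Consecutive selections differ by k = 301, so their shift numbers differ by 301 mod 14 = 7.
gcd(301, 14) = 7, so the sample visits 14/7 = 2 distinct residues mod 14.
Start 54 is shift 12; the shifts hit are 5, 12.

2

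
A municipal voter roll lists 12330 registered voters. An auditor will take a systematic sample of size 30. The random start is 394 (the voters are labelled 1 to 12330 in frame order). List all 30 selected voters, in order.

k = N/n = 12330/30 = 411
voter 1: 394
voter 2: 394 + 411 = 805
voter 3: 805 + 411 = 1216
voter 4: 1216 + 411 = 1627
voter 5: 1627 + 411 = 2038
voter 6: 2038 + 411 = 2449
voter 7: 2449 + 411 = 2860
voter 8: 2860 + 411 = 3271
voter 9: 3271 + 411 = 3682
voter 10: 3682 + 411 = 4093
voter 11: 4093 + 411 = 4504
voter 12: 4504 + 411 = 4915
voter 13: 4915 + 411 = 5326
voter 14: 5326 + 411 = 5737
voter 15: 5737 + 411 = 6148
voter 16: 6148 + 411 = 6559
voter 17: 6559 + 411 = 6970
voter 18: 6970 + 411 = 7381
voter 19: 7381 + 411 = 7792
voter 20: 7792 + 411 = 8203
voter 21: 8203 + 411 = 8614
voter 22: 8614 + 411 = 9025
voter 23: 9025 + 411 = 9436
voter 24: 9436 + 411 = 9847
voter 25: 9847 + 411 = 10258
voter 26: 10258 + 411 = 10669
voter 27: 10669 + 411 = 11080
voter 28: 11080 + 411 = 11491
voter 29: 11491 + 411 = 11902
voter 30: 11902 + 411 = 12313

394, 805, 1216, 1627, 2038, 2449, 2860, 3271, 3682, 4093, 4504, 4915, 5326, 5737, 6148, 6559, 6970, 7381, 7792, 8203, 8614, 9025, 9436, 9847, 10258, 10669, 11080, 11491, 11902, 12313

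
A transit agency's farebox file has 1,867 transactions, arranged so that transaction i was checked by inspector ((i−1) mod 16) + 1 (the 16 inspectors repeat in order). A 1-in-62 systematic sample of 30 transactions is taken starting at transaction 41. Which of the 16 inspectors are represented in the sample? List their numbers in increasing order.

Consecutive selections differ by k = 62, so their inspector numbers differ by 62 mod 16 = 14.
gcd(62, 16) = 2, so the sample visits 16/2 = 8 distinct residues mod 16.
Start 41 is inspector 9; the inspectors hit are 1, 3, 5, 7, 9, 11, 13, 15.

1, 3, 5, 7, 9, 11, 13, 15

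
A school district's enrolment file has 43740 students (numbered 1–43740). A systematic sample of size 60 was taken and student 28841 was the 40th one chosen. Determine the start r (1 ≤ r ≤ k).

410

k = 43740/60 = 729
r = 28841 − (40−1)×729 = 28841 − 28431 = 410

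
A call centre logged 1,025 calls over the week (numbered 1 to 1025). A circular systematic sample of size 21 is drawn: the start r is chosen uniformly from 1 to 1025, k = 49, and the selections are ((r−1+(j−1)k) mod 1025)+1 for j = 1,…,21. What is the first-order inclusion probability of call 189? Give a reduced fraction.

21/1025

For each position j, as r ranges over 1…1025 the j-th selection hits every call exactly once, so call 189 is selected for exactly 21 of the 1025 starts.
Inclusion probability = 21/1025.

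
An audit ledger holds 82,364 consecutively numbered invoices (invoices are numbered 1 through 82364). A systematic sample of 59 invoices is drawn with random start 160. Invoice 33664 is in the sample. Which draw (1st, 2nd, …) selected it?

25

k = 82364/59 = 1396
position = (33664 − 160)/1396 + 1 = 33504/1396 + 1 = 24 + 1 = 25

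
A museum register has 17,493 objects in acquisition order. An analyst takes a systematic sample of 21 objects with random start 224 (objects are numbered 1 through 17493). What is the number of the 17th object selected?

k = 17493/21 = 833
17th selection = r + (17−1)·k = 224 + 16×833 = 224 + 13328 = 13552

13552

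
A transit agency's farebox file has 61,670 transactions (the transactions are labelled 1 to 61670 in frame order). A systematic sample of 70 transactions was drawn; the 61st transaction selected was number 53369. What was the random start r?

509

k = 61670/70 = 881
r = 53369 − (61−1)×881 = 53369 − 52860 = 509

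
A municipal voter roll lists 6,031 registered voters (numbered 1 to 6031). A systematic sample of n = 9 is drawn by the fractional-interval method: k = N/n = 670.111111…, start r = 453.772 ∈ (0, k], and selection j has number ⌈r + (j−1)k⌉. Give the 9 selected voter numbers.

j=1: r + 0k = 453.772 → ⌈·⌉ = 454
j=2: r + 1k = 1123.883111… → ⌈·⌉ = 1124
j=3: r + 2k = 1793.994222… → ⌈·⌉ = 1794
j=4: r + 3k = 2464.105333… → ⌈·⌉ = 2465
j=5: r + 4k = 3134.216444… → ⌈·⌉ = 3135
j=6: r + 5k = 3804.327555… → ⌈·⌉ = 3805
j=7: r + 6k = 4474.438666… → ⌈·⌉ = 4475
j=8: r + 7k = 5144.549777… → ⌈·⌉ = 5145
j=9: r + 8k = 5814.660888… → ⌈·⌉ = 5815

454, 1124, 1794, 2465, 3135, 3805, 4475, 5145, 5815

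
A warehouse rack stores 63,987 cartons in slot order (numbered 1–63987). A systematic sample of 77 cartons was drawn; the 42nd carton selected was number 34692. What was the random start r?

621

k = 63987/77 = 831
r = 34692 − (42−1)×831 = 34692 − 34071 = 621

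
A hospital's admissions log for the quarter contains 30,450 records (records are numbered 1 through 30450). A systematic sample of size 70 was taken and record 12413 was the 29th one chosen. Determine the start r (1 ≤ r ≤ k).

k = 30450/70 = 435
r = 12413 − (29−1)×435 = 12413 − 12180 = 233

233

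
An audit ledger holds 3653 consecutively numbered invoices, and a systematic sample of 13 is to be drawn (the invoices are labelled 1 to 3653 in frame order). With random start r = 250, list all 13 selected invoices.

250, 531, 812, 1093, 1374, 1655, 1936, 2217, 2498, 2779, 3060, 3341, 3622

k = N/n = 3653/13 = 281
invoice 1: 250
invoice 2: 250 + 281 = 531
invoice 3: 531 + 281 = 812
invoice 4: 812 + 281 = 1093
invoice 5: 1093 + 281 = 1374
invoice 6: 1374 + 281 = 1655
invoice 7: 1655 + 281 = 1936
invoice 8: 1936 + 281 = 2217
invoice 9: 2217 + 281 = 2498
invoice 10: 2498 + 281 = 2779
invoice 11: 2779 + 281 = 3060
invoice 12: 3060 + 281 = 3341
invoice 13: 3341 + 281 = 3622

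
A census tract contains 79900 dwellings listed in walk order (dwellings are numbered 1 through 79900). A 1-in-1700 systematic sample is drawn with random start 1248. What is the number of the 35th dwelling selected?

k = 1700
35th selection = r + (35−1)·k = 1248 + 34×1700 = 1248 + 57800 = 59048

59048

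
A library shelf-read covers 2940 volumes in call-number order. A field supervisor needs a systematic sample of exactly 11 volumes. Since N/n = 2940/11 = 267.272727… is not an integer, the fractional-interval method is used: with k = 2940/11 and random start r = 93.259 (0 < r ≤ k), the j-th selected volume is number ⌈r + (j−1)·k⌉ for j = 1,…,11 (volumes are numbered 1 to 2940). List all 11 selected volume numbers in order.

j=1: r + 0k = 93.259 → ⌈·⌉ = 94
j=2: r + 1k = 360.531727… → ⌈·⌉ = 361
j=3: r + 2k = 627.804454… → ⌈·⌉ = 628
j=4: r + 3k = 895.077181… → ⌈·⌉ = 896
j=5: r + 4k = 1162.349909… → ⌈·⌉ = 1163
j=6: r + 5k = 1429.622636… → ⌈·⌉ = 1430
j=7: r + 6k = 1696.895363… → ⌈·⌉ = 1697
j=8: r + 7k = 1964.168090… → ⌈·⌉ = 1965
j=9: r + 8k = 2231.440818… → ⌈·⌉ = 2232
j=10: r + 9k = 2498.713545… → ⌈·⌉ = 2499
j=11: r + 10k = 2765.986272… → ⌈·⌉ = 2766

94, 361, 628, 896, 1163, 1430, 1697, 1965, 2232, 2499, 2766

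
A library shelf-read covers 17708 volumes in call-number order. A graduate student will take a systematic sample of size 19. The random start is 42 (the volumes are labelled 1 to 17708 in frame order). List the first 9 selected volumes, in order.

k = N/n = 17708/19 = 932
volume 1: 42
volume 2: 42 + 932 = 974
volume 3: 974 + 932 = 1906
volume 4: 1906 + 932 = 2838
volume 5: 2838 + 932 = 3770
volume 6: 3770 + 932 = 4702
volume 7: 4702 + 932 = 5634
volume 8: 5634 + 932 = 6566
volume 9: 6566 + 932 = 7498

42, 974, 1906, 2838, 3770, 4702, 5634, 6566, 7498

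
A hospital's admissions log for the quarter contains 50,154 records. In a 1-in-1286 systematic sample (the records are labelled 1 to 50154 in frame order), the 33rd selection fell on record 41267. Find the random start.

115

k = 1286
r = 41267 − (33−1)×1286 = 41267 − 41152 = 115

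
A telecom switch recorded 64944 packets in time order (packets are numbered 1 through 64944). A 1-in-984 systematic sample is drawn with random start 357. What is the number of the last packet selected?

64317

k = 984
66th selection = r + (66−1)·k = 357 + 65×984 = 357 + 63960 = 64317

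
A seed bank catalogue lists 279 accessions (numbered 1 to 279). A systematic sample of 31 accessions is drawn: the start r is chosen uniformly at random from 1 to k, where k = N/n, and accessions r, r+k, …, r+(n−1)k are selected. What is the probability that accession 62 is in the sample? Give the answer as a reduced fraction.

k = 279/31 = 9.
Accession 62 is selected iff r ≡ 62 (mod 9); exactly one such r in {1,…,9}.
Inclusion probability = 1/9.

1/9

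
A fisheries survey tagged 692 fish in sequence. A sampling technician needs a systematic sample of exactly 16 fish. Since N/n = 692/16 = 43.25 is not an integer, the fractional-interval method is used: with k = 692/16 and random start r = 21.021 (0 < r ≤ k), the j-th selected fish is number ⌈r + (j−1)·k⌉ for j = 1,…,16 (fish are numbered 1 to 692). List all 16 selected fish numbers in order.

22, 65, 108, 151, 195, 238, 281, 324, 368, 411, 454, 497, 541, 584, 627, 670

j=1: r + 0k = 21.021 → ⌈·⌉ = 22
j=2: r + 1k = 64.271 → ⌈·⌉ = 65
j=3: r + 2k = 107.521 → ⌈·⌉ = 108
j=4: r + 3k = 150.771 → ⌈·⌉ = 151
j=5: r + 4k = 194.021 → ⌈·⌉ = 195
j=6: r + 5k = 237.271 → ⌈·⌉ = 238
j=7: r + 6k = 280.521 → ⌈·⌉ = 281
j=8: r + 7k = 323.771 → ⌈·⌉ = 324
j=9: r + 8k = 367.021 → ⌈·⌉ = 368
j=10: r + 9k = 410.271 → ⌈·⌉ = 411
j=11: r + 10k = 453.521 → ⌈·⌉ = 454
j=12: r + 11k = 496.771 → ⌈·⌉ = 497
j=13: r + 12k = 540.021 → ⌈·⌉ = 541
j=14: r + 13k = 583.271 → ⌈·⌉ = 584
j=15: r + 14k = 626.521 → ⌈·⌉ = 627
j=16: r + 15k = 669.771 → ⌈·⌉ = 670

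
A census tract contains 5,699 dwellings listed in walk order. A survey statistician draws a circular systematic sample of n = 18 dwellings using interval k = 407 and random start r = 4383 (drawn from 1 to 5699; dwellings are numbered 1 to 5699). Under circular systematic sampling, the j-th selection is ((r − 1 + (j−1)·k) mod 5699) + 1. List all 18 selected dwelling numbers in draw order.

Selection 1: 4383
Selection 2: 4383 + 407 = 4790
Selection 3: 4790 + 407 = 5197
Selection 4: 5197 + 407 = 5604
Selection 5: 5604 + 407 = 6011 → 6011 − 5699 = 312
Selection 6: 312 + 407 = 719
Selection 7: 719 + 407 = 1126
Selection 8: 1126 + 407 = 1533
Selection 9: 1533 + 407 = 1940
Selection 10: 1940 + 407 = 2347
Selection 11: 2347 + 407 = 2754
Selection 12: 2754 + 407 = 3161
Selection 13: 3161 + 407 = 3568
Selection 14: 3568 + 407 = 3975
Selection 15: 3975 + 407 = 4382
Selection 16: 4382 + 407 = 4789
Selection 17: 4789 + 407 = 5196
Selection 18: 5196 + 407 = 5603

4383, 4790, 5197, 5604, 312, 719, 1126, 1533, 1940, 2347, 2754, 3161, 3568, 3975, 4382, 4789, 5196, 5603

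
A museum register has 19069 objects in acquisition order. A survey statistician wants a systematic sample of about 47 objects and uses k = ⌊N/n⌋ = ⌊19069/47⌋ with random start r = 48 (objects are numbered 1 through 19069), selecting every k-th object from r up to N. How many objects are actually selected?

47

k = ⌊19069/47⌋ = 405
Achieved size = ⌊(19069 − 48)/405⌋ + 1 = ⌊19021/405⌋ + 1 = 46 + 1 = 47
(last selection: 48 + 46×405 = 18678 ≤ 19069; next would be 19083 > 19069)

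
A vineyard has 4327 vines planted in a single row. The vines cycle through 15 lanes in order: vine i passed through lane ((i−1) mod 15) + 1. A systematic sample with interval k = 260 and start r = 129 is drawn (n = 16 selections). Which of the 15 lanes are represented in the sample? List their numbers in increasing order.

4, 9, 14

Consecutive selections differ by k = 260, so their lane numbers differ by 260 mod 15 = 5.
gcd(260, 15) = 5, so the sample visits 15/5 = 3 distinct residues mod 15.
Start 129 is lane 9; the lanes hit are 4, 9, 14.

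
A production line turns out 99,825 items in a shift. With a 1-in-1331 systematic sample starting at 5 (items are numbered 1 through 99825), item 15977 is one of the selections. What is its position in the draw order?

13

k = 1331
position = (15977 − 5)/1331 + 1 = 15972/1331 + 1 = 12 + 1 = 13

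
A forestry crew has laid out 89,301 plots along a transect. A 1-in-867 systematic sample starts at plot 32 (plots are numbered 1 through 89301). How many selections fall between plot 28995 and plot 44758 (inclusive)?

18

k = 867
First selection ≥ 28995: 32 + ⌈(28995−32)/867⌉·867 = 32 + 34×867 = 29510
Last selection ≤ 44758: 32 + ⌊(44758−32)/867⌋·867 = 32 + 51×867 = 44249
Count = 51 − 34 + 1 = 18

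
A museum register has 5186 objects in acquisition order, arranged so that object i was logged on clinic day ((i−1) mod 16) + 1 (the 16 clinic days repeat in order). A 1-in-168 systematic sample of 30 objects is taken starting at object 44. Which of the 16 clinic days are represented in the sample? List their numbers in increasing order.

Consecutive selections differ by k = 168, so their clinic day numbers differ by 168 mod 16 = 8.
gcd(168, 16) = 8, so the sample visits 16/8 = 2 distinct residues mod 16.
Start 44 is clinic day 12; the clinic days hit are 4, 12.

4, 12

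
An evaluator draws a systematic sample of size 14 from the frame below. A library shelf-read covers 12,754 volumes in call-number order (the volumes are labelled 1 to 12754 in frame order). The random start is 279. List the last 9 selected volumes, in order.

4834, 5745, 6656, 7567, 8478, 9389, 10300, 11211, 12122

k = N/n = 12754/14 = 911
6th selection = 279 + 5×911 = 4834
7th: 4834 + 911 = 5745
8th: 5745 + 911 = 6656
9th: 6656 + 911 = 7567
10th: 7567 + 911 = 8478
11th: 8478 + 911 = 9389
12th: 9389 + 911 = 10300
13th: 10300 + 911 = 11211
14th: 11211 + 911 = 12122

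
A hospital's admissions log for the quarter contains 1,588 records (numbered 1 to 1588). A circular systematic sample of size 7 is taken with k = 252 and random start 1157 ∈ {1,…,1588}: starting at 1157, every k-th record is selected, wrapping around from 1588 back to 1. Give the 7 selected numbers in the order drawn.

1157, 1409, 73, 325, 577, 829, 1081

Selection 1: 1157
Selection 2: 1157 + 252 = 1409
Selection 3: 1409 + 252 = 1661 → 1661 − 1588 = 73
Selection 4: 73 + 252 = 325
Selection 5: 325 + 252 = 577
Selection 6: 577 + 252 = 829
Selection 7: 829 + 252 = 1081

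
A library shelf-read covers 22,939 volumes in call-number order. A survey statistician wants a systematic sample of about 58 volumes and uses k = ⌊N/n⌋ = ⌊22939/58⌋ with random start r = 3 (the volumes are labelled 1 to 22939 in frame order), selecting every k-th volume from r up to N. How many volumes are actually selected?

k = ⌊22939/58⌋ = 395
Achieved size = ⌊(22939 − 3)/395⌋ + 1 = ⌊22936/395⌋ + 1 = 58 + 1 = 59
(last selection: 3 + 58×395 = 22913 ≤ 22939; next would be 23308 > 22939)

59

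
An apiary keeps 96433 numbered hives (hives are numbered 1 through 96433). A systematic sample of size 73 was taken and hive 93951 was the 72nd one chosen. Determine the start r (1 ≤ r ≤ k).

k = 96433/73 = 1321
r = 93951 − (72−1)×1321 = 93951 − 93791 = 160

160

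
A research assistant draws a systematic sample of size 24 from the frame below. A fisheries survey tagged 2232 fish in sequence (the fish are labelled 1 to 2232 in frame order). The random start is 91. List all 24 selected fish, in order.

k = N/n = 2232/24 = 93
fish 1: 91
fish 2: 91 + 93 = 184
fish 3: 184 + 93 = 277
fish 4: 277 + 93 = 370
fish 5: 370 + 93 = 463
fish 6: 463 + 93 = 556
fish 7: 556 + 93 = 649
fish 8: 649 + 93 = 742
fish 9: 742 + 93 = 835
fish 10: 835 + 93 = 928
fish 11: 928 + 93 = 1021
fish 12: 1021 + 93 = 1114
fish 13: 1114 + 93 = 1207
fish 14: 1207 + 93 = 1300
fish 15: 1300 + 93 = 1393
fish 16: 1393 + 93 = 1486
fish 17: 1486 + 93 = 1579
fish 18: 1579 + 93 = 1672
fish 19: 1672 + 93 = 1765
fish 20: 1765 + 93 = 1858
fish 21: 1858 + 93 = 1951
fish 22: 1951 + 93 = 2044
fish 23: 2044 + 93 = 2137
fish 24: 2137 + 93 = 2230

91, 184, 277, 370, 463, 556, 649, 742, 835, 928, 1021, 1114, 1207, 1300, 1393, 1486, 1579, 1672, 1765, 1858, 1951, 2044, 2137, 2230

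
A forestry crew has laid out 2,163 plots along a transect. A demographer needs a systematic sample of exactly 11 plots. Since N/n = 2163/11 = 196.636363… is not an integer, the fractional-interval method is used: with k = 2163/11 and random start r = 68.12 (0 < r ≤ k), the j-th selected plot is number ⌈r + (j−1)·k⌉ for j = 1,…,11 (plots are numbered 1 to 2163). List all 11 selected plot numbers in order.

j=1: r + 0k = 68.12 → ⌈·⌉ = 69
j=2: r + 1k = 264.756363… → ⌈·⌉ = 265
j=3: r + 2k = 461.392727… → ⌈·⌉ = 462
j=4: r + 3k = 658.029090… → ⌈·⌉ = 659
j=5: r + 4k = 854.665454… → ⌈·⌉ = 855
j=6: r + 5k = 1051.301818… → ⌈·⌉ = 1052
j=7: r + 6k = 1247.938181… → ⌈·⌉ = 1248
j=8: r + 7k = 1444.574545… → ⌈·⌉ = 1445
j=9: r + 8k = 1641.210909… → ⌈·⌉ = 1642
j=10: r + 9k = 1837.847272… → ⌈·⌉ = 1838
j=11: r + 10k = 2034.483636… → ⌈·⌉ = 2035

69, 265, 462, 659, 855, 1052, 1248, 1445, 1642, 1838, 2035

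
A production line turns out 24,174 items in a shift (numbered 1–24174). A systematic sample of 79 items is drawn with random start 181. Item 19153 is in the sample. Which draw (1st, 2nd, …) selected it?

k = 24174/79 = 306
position = (19153 − 181)/306 + 1 = 18972/306 + 1 = 62 + 1 = 63

63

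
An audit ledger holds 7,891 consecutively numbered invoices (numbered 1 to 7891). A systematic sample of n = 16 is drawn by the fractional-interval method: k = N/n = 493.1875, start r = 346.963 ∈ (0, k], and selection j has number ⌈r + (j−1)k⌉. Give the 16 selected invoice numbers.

j=1: r + 0k = 346.963 → ⌈·⌉ = 347
j=2: r + 1k = 840.1505 → ⌈·⌉ = 841
j=3: r + 2k = 1333.338 → ⌈·⌉ = 1334
j=4: r + 3k = 1826.5255 → ⌈·⌉ = 1827
j=5: r + 4k = 2319.713 → ⌈·⌉ = 2320
j=6: r + 5k = 2812.9005 → ⌈·⌉ = 2813
j=7: r + 6k = 3306.088 → ⌈·⌉ = 3307
j=8: r + 7k = 3799.2755 → ⌈·⌉ = 3800
j=9: r + 8k = 4292.463 → ⌈·⌉ = 4293
j=10: r + 9k = 4785.6505 → ⌈·⌉ = 4786
j=11: r + 10k = 5278.838 → ⌈·⌉ = 5279
j=12: r + 11k = 5772.0255 → ⌈·⌉ = 5773
j=13: r + 12k = 6265.213 → ⌈·⌉ = 6266
j=14: r + 13k = 6758.4005 → ⌈·⌉ = 6759
j=15: r + 14k = 7251.588 → ⌈·⌉ = 7252
j=16: r + 15k = 7744.7755 → ⌈·⌉ = 7745

347, 841, 1334, 1827, 2320, 2813, 3307, 3800, 4293, 4786, 5279, 5773, 6266, 6759, 7252, 7745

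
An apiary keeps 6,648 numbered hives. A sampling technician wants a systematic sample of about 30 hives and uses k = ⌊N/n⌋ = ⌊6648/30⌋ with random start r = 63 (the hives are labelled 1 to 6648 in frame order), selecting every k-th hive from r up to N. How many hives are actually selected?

k = ⌊6648/30⌋ = 221
Achieved size = ⌊(6648 − 63)/221⌋ + 1 = ⌊6585/221⌋ + 1 = 29 + 1 = 30
(last selection: 63 + 29×221 = 6472 ≤ 6648; next would be 6693 > 6648)

30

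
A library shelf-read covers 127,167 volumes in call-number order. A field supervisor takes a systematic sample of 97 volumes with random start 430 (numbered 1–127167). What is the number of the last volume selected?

126286

k = 127167/97 = 1311
97th selection = r + (97−1)·k = 430 + 96×1311 = 430 + 125856 = 126286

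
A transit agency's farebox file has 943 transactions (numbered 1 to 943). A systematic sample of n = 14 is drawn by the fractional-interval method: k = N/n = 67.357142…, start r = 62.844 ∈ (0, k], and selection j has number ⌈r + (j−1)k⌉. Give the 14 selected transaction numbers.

j=1: r + 0k = 62.844 → ⌈·⌉ = 63
j=2: r + 1k = 130.201142… → ⌈·⌉ = 131
j=3: r + 2k = 197.558285… → ⌈·⌉ = 198
j=4: r + 3k = 264.915428… → ⌈·⌉ = 265
j=5: r + 4k = 332.272571… → ⌈·⌉ = 333
j=6: r + 5k = 399.629714… → ⌈·⌉ = 400
j=7: r + 6k = 466.986857… → ⌈·⌉ = 467
j=8: r + 7k = 534.344 → ⌈·⌉ = 535
j=9: r + 8k = 601.701142… → ⌈·⌉ = 602
j=10: r + 9k = 669.058285… → ⌈·⌉ = 670
j=11: r + 10k = 736.415428… → ⌈·⌉ = 737
j=12: r + 11k = 803.772571… → ⌈·⌉ = 804
j=13: r + 12k = 871.129714… → ⌈·⌉ = 872
j=14: r + 13k = 938.486857… → ⌈·⌉ = 939

63, 131, 198, 265, 333, 400, 467, 535, 602, 670, 737, 804, 872, 939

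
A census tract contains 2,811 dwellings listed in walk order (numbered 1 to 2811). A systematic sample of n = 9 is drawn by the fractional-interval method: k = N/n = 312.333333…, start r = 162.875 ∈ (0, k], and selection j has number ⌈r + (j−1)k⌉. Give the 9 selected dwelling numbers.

163, 476, 788, 1100, 1413, 1725, 2037, 2350, 2662

j=1: r + 0k = 162.875 → ⌈·⌉ = 163
j=2: r + 1k = 475.208333… → ⌈·⌉ = 476
j=3: r + 2k = 787.541666… → ⌈·⌉ = 788
j=4: r + 3k = 1099.875 → ⌈·⌉ = 1100
j=5: r + 4k = 1412.208333… → ⌈·⌉ = 1413
j=6: r + 5k = 1724.541666… → ⌈·⌉ = 1725
j=7: r + 6k = 2036.875 → ⌈·⌉ = 2037
j=8: r + 7k = 2349.208333… → ⌈·⌉ = 2350
j=9: r + 8k = 2661.541666… → ⌈·⌉ = 2662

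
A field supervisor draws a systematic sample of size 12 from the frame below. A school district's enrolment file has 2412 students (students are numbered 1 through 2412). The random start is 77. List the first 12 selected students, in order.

77, 278, 479, 680, 881, 1082, 1283, 1484, 1685, 1886, 2087, 2288

k = N/n = 2412/12 = 201
student 1: 77
student 2: 77 + 201 = 278
student 3: 278 + 201 = 479
student 4: 479 + 201 = 680
student 5: 680 + 201 = 881
student 6: 881 + 201 = 1082
student 7: 1082 + 201 = 1283
student 8: 1283 + 201 = 1484
student 9: 1484 + 201 = 1685
student 10: 1685 + 201 = 1886
student 11: 1886 + 201 = 2087
student 12: 2087 + 201 = 2288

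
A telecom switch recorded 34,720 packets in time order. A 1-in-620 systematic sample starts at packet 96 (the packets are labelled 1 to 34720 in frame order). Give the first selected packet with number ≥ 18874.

19316

k = 620
Steps past start: ⌈(18874 − 96)/620⌉ = ⌈18778/620⌉ = 31
Selected packet: 96 + 31×620 = 19316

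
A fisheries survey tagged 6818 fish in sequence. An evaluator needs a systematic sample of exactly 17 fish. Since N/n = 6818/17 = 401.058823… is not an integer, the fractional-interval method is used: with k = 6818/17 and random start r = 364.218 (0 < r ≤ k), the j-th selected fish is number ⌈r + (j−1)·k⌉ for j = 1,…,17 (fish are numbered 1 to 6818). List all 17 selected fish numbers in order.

365, 766, 1167, 1568, 1969, 2370, 2771, 3172, 3573, 3974, 4375, 4776, 5177, 5578, 5980, 6381, 6782

j=1: r + 0k = 364.218 → ⌈·⌉ = 365
j=2: r + 1k = 765.276823… → ⌈·⌉ = 766
j=3: r + 2k = 1166.335647… → ⌈·⌉ = 1167
j=4: r + 3k = 1567.394470… → ⌈·⌉ = 1568
j=5: r + 4k = 1968.453294… → ⌈·⌉ = 1969
j=6: r + 5k = 2369.512117… → ⌈·⌉ = 2370
j=7: r + 6k = 2770.570941… → ⌈·⌉ = 2771
j=8: r + 7k = 3171.629764… → ⌈·⌉ = 3172
j=9: r + 8k = 3572.688588… → ⌈·⌉ = 3573
j=10: r + 9k = 3973.747411… → ⌈·⌉ = 3974
j=11: r + 10k = 4374.806235… → ⌈·⌉ = 4375
j=12: r + 11k = 4775.865058… → ⌈·⌉ = 4776
j=13: r + 12k = 5176.923882… → ⌈·⌉ = 5177
j=14: r + 13k = 5577.982705… → ⌈·⌉ = 5578
j=15: r + 14k = 5979.041529… → ⌈·⌉ = 5980
j=16: r + 15k = 6380.100352… → ⌈·⌉ = 6381
j=17: r + 16k = 6781.159176… → ⌈·⌉ = 6782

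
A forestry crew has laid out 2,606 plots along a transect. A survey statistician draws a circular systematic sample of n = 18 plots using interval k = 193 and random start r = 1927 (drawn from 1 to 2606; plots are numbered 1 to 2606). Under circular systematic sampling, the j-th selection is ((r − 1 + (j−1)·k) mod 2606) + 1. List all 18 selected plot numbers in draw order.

1927, 2120, 2313, 2506, 93, 286, 479, 672, 865, 1058, 1251, 1444, 1637, 1830, 2023, 2216, 2409, 2602

Selection 1: 1927
Selection 2: 1927 + 193 = 2120
Selection 3: 2120 + 193 = 2313
Selection 4: 2313 + 193 = 2506
Selection 5: 2506 + 193 = 2699 → 2699 − 2606 = 93
Selection 6: 93 + 193 = 286
Selection 7: 286 + 193 = 479
Selection 8: 479 + 193 = 672
Selection 9: 672 + 193 = 865
Selection 10: 865 + 193 = 1058
Selection 11: 1058 + 193 = 1251
Selection 12: 1251 + 193 = 1444
Selection 13: 1444 + 193 = 1637
Selection 14: 1637 + 193 = 1830
Selection 15: 1830 + 193 = 2023
Selection 16: 2023 + 193 = 2216
Selection 17: 2216 + 193 = 2409
Selection 18: 2409 + 193 = 2602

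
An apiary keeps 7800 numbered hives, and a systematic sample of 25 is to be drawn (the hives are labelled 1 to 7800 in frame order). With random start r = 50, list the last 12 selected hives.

4106, 4418, 4730, 5042, 5354, 5666, 5978, 6290, 6602, 6914, 7226, 7538

k = N/n = 7800/25 = 312
14th selection = 50 + 13×312 = 4106
15th: 4106 + 312 = 4418
16th: 4418 + 312 = 4730
17th: 4730 + 312 = 5042
18th: 5042 + 312 = 5354
19th: 5354 + 312 = 5666
20th: 5666 + 312 = 5978
21st: 5978 + 312 = 6290
22nd: 6290 + 312 = 6602
23rd: 6602 + 312 = 6914
24th: 6914 + 312 = 7226
25th: 7226 + 312 = 7538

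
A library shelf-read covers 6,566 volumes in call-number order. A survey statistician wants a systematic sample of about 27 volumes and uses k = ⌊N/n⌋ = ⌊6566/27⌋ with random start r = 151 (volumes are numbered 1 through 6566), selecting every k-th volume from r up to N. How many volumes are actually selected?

k = ⌊6566/27⌋ = 243
Achieved size = ⌊(6566 − 151)/243⌋ + 1 = ⌊6415/243⌋ + 1 = 26 + 1 = 27
(last selection: 151 + 26×243 = 6469 ≤ 6566; next would be 6712 > 6566)

27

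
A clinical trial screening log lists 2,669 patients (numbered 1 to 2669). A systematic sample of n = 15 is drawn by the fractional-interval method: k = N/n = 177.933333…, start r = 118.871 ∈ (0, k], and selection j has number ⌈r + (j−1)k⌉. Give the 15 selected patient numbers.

119, 297, 475, 653, 831, 1009, 1187, 1365, 1543, 1721, 1899, 2077, 2255, 2433, 2610

j=1: r + 0k = 118.871 → ⌈·⌉ = 119
j=2: r + 1k = 296.804333… → ⌈·⌉ = 297
j=3: r + 2k = 474.737666… → ⌈·⌉ = 475
j=4: r + 3k = 652.671 → ⌈·⌉ = 653
j=5: r + 4k = 830.604333… → ⌈·⌉ = 831
j=6: r + 5k = 1008.537666… → ⌈·⌉ = 1009
j=7: r + 6k = 1186.471 → ⌈·⌉ = 1187
j=8: r + 7k = 1364.404333… → ⌈·⌉ = 1365
j=9: r + 8k = 1542.337666… → ⌈·⌉ = 1543
j=10: r + 9k = 1720.271 → ⌈·⌉ = 1721
j=11: r + 10k = 1898.204333… → ⌈·⌉ = 1899
j=12: r + 11k = 2076.137666… → ⌈·⌉ = 2077
j=13: r + 12k = 2254.071 → ⌈·⌉ = 2255
j=14: r + 13k = 2432.004333… → ⌈·⌉ = 2433
j=15: r + 14k = 2609.937666… → ⌈·⌉ = 2610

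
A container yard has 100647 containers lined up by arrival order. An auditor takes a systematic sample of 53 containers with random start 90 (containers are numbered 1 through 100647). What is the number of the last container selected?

k = 100647/53 = 1899
53rd selection = r + (53−1)·k = 90 + 52×1899 = 90 + 98748 = 98838

98838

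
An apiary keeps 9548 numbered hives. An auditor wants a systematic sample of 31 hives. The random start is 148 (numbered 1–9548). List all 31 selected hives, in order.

148, 456, 764, 1072, 1380, 1688, 1996, 2304, 2612, 2920, 3228, 3536, 3844, 4152, 4460, 4768, 5076, 5384, 5692, 6000, 6308, 6616, 6924, 7232, 7540, 7848, 8156, 8464, 8772, 9080, 9388

k = N/n = 9548/31 = 308
hive 1: 148
hive 2: 148 + 308 = 456
hive 3: 456 + 308 = 764
hive 4: 764 + 308 = 1072
hive 5: 1072 + 308 = 1380
hive 6: 1380 + 308 = 1688
hive 7: 1688 + 308 = 1996
hive 8: 1996 + 308 = 2304
hive 9: 2304 + 308 = 2612
hive 10: 2612 + 308 = 2920
hive 11: 2920 + 308 = 3228
hive 12: 3228 + 308 = 3536
hive 13: 3536 + 308 = 3844
hive 14: 3844 + 308 = 4152
hive 15: 4152 + 308 = 4460
hive 16: 4460 + 308 = 4768
hive 17: 4768 + 308 = 5076
hive 18: 5076 + 308 = 5384
hive 19: 5384 + 308 = 5692
hive 20: 5692 + 308 = 6000
hive 21: 6000 + 308 = 6308
hive 22: 6308 + 308 = 6616
hive 23: 6616 + 308 = 6924
hive 24: 6924 + 308 = 7232
hive 25: 7232 + 308 = 7540
hive 26: 7540 + 308 = 7848
hive 27: 7848 + 308 = 8156
hive 28: 8156 + 308 = 8464
hive 29: 8464 + 308 = 8772
hive 30: 8772 + 308 = 9080
hive 31: 9080 + 308 = 9388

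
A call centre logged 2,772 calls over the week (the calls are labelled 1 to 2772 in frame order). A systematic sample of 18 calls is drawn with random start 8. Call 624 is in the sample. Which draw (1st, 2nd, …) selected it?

k = 2772/18 = 154
position = (624 − 8)/154 + 1 = 616/154 + 1 = 4 + 1 = 5

5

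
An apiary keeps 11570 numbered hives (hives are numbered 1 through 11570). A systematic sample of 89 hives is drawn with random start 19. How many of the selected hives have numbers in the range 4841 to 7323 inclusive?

19

k = 11570/89 = 130
First selection ≥ 4841: 19 + ⌈(4841−19)/130⌉·130 = 19 + 38×130 = 4959
Last selection ≤ 7323: 19 + ⌊(7323−19)/130⌋·130 = 19 + 56×130 = 7299
Count = 56 − 38 + 1 = 19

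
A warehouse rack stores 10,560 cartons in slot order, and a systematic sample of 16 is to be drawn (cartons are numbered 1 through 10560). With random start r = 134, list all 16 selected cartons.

134, 794, 1454, 2114, 2774, 3434, 4094, 4754, 5414, 6074, 6734, 7394, 8054, 8714, 9374, 10034

k = N/n = 10560/16 = 660
carton 1: 134
carton 2: 134 + 660 = 794
carton 3: 794 + 660 = 1454
carton 4: 1454 + 660 = 2114
carton 5: 2114 + 660 = 2774
carton 6: 2774 + 660 = 3434
carton 7: 3434 + 660 = 4094
carton 8: 4094 + 660 = 4754
carton 9: 4754 + 660 = 5414
carton 10: 5414 + 660 = 6074
carton 11: 6074 + 660 = 6734
carton 12: 6734 + 660 = 7394
carton 13: 7394 + 660 = 8054
carton 14: 8054 + 660 = 8714
carton 15: 8714 + 660 = 9374
carton 16: 9374 + 660 = 10034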